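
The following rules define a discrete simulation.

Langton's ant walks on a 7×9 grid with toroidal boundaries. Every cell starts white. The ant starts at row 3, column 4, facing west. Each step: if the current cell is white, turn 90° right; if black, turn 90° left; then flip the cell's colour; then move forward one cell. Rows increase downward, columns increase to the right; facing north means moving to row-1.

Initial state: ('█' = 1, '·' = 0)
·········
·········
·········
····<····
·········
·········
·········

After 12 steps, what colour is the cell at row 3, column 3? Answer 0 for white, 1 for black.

k=0  ·········
·········
·········
····<····
·········
·········
·········
k=1  ·········
·········
····^····
····█····
·········
·········
·········
k=2  ·········
·········
····█>···
····█····
·········
·········
·········
k=3  ·········
·········
····██···
····█v···
·········
·········
·········
k=4  ·········
·········
····██···
····<█···
·········
·········
·········
k=5  ·········
·········
····██···
·····█···
····v····
·········
·········
k=6  ·········
·········
····██···
·····█···
···<█····
·········
·········
k=7  ·········
·········
····██···
···^·█···
···██····
·········
·········
k=8  ·········
·········
····██···
···█>█···
···██····
·········
·········
k=9  ·········
·········
····██···
···███···
···█v····
·········
·········
k=10  ·········
·········
····██···
···███···
···█·>···
·········
·········
k=11  ·········
·········
····██···
···███···
···█·█···
·····v···
·········
k=12  ·········
·········
····██···
···███···
···█·█···
····<█···
·········

1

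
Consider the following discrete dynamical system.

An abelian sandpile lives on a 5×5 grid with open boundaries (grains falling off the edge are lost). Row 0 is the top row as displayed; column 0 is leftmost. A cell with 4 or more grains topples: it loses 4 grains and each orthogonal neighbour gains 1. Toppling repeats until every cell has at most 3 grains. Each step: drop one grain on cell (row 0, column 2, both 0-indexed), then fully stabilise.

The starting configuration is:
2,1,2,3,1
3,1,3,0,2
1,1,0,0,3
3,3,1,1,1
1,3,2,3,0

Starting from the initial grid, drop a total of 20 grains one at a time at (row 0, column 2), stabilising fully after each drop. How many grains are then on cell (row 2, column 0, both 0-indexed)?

gen 0: 2,1,2,3,1
3,1,3,0,2
1,1,0,0,3
3,3,1,1,1
1,3,2,3,0
gen 1: 2,1,3,3,1
3,1,3,0,2
1,1,0,0,3
3,3,1,1,1
1,3,2,3,0
gen 2: 2,2,2,0,2
3,2,0,2,2
1,1,1,0,3
3,3,1,1,1
1,3,2,3,0
gen 3: 2,2,3,0,2
3,2,0,2,2
1,1,1,0,3
3,3,1,1,1
1,3,2,3,0
gen 4: 2,3,0,1,2
3,2,1,2,2
1,1,1,0,3
3,3,1,1,1
1,3,2,3,0
gen 5: 2,3,1,1,2
3,2,1,2,2
1,1,1,0,3
3,3,1,1,1
1,3,2,3,0
gen 6: 2,3,2,1,2
3,2,1,2,2
1,1,1,0,3
3,3,1,1,1
1,3,2,3,0
gen 7: 2,3,3,1,2
3,2,1,2,2
1,1,1,0,3
3,3,1,1,1
1,3,2,3,0
gen 8: 3,0,1,2,2
3,3,2,2,2
1,1,1,0,3
3,3,1,1,1
1,3,2,3,0
gen 9: 3,0,2,2,2
3,3,2,2,2
1,1,1,0,3
3,3,1,1,1
1,3,2,3,0
gen 10: 3,0,3,2,2
3,3,2,2,2
1,1,1,0,3
3,3,1,1,1
1,3,2,3,0
gen 11: 3,1,0,3,2
3,3,3,2,2
1,1,1,0,3
3,3,1,1,1
1,3,2,3,0
gen 12: 3,1,1,3,2
3,3,3,2,2
1,1,1,0,3
3,3,1,1,1
1,3,2,3,0
gen 13: 3,1,2,3,2
3,3,3,2,2
1,1,1,0,3
3,3,1,1,1
1,3,2,3,0
gen 14: 3,1,3,3,2
3,3,3,2,2
1,1,1,0,3
3,3,1,1,1
1,3,2,3,0
gen 15: 1,0,3,1,3
1,2,2,0,3
2,2,2,1,3
3,3,1,1,1
1,3,2,3,0
gen 16: 1,1,0,2,3
1,2,3,0,3
2,2,2,1,3
3,3,1,1,1
1,3,2,3,0
gen 17: 1,1,1,2,3
1,2,3,0,3
2,2,2,1,3
3,3,1,1,1
1,3,2,3,0
gen 18: 1,1,2,2,3
1,2,3,0,3
2,2,2,1,3
3,3,1,1,1
1,3,2,3,0
gen 19: 1,1,3,2,3
1,2,3,0,3
2,2,2,1,3
3,3,1,1,1
1,3,2,3,0
gen 20: 1,2,1,3,3
1,3,0,1,3
2,2,3,1,3
3,3,1,1,1
1,3,2,3,0

2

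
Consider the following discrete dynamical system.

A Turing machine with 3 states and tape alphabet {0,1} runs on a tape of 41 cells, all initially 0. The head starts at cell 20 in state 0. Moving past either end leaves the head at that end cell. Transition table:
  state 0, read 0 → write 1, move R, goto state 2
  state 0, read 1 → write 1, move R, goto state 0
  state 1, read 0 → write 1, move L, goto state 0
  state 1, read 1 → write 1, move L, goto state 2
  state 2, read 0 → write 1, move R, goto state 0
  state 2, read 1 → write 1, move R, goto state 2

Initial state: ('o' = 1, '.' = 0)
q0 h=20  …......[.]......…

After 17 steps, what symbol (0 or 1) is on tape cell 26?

t=0: q0 h=20  …......[.]......…
t=1: q2 h=21  ….....o[.]......…
t=2: q0 h=22  …....oo[.]......…
t=3: q2 h=23  …...ooo[.]......…
t=4: q0 h=24  …..oooo[.]......…
t=5: q2 h=25  ….ooooo[.]......…
t=6: q0 h=26  …oooooo[.]......…
t=7: q2 h=27  …oooooo[.]......…
t=8: q0 h=28  …oooooo[.]......…
t=9: q2 h=29  …oooooo[.]......…
t=10: q0 h=30  …oooooo[.]......…
t=11: q2 h=31  …oooooo[.]......…
t=12: q0 h=32  …oooooo[.]......…
t=13: q2 h=33  …oooooo[.]......…
t=14: q0 h=34  …oooooo[.]......|
t=15: q2 h=35  …oooooo[.].....|
t=16: q0 h=36  …oooooo[.]....|
t=17: q2 h=37  …oooooo[.]...|

1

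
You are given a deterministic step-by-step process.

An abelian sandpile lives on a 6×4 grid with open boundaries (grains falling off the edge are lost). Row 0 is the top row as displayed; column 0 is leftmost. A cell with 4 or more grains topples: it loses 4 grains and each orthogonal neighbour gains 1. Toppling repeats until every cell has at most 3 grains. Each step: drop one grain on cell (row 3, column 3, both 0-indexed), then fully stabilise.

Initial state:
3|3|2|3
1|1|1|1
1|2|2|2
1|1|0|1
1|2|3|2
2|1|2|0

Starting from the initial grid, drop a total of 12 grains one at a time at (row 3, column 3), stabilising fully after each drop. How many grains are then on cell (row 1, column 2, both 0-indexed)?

k=0  3|3|2|3
1|1|1|1
1|2|2|2
1|1|0|1
1|2|3|2
2|1|2|0
k=1  3|3|2|3
1|1|1|1
1|2|2|2
1|1|0|2
1|2|3|2
2|1|2|0
k=2  3|3|2|3
1|1|1|1
1|2|2|2
1|1|0|3
1|2|3|2
2|1|2|0
k=3  3|3|2|3
1|1|1|1
1|2|2|3
1|1|1|0
1|2|3|3
2|1|2|0
k=4  3|3|2|3
1|1|1|1
1|2|2|3
1|1|1|1
1|2|3|3
2|1|2|0
k=5  3|3|2|3
1|1|1|1
1|2|2|3
1|1|1|2
1|2|3|3
2|1|2|0
k=6  3|3|2|3
1|1|1|1
1|2|2|3
1|1|1|3
1|2|3|3
2|1|2|0
k=7  3|3|2|3
1|1|1|2
1|2|3|0
1|1|3|2
1|3|0|1
2|1|3|1
k=8  3|3|2|3
1|1|1|2
1|2|3|0
1|1|3|3
1|3|0|1
2|1|3|1
k=9  3|3|2|3
1|1|2|2
1|3|0|2
1|2|1|1
1|3|1|2
2|1|3|1
k=10  3|3|2|3
1|1|2|2
1|3|0|2
1|2|1|2
1|3|1|2
2|1|3|1
k=11  3|3|2|3
1|1|2|2
1|3|0|2
1|2|1|3
1|3|1|2
2|1|3|1
k=12  3|3|2|3
1|1|2|2
1|3|0|3
1|2|2|0
1|3|1|3
2|1|3|1

2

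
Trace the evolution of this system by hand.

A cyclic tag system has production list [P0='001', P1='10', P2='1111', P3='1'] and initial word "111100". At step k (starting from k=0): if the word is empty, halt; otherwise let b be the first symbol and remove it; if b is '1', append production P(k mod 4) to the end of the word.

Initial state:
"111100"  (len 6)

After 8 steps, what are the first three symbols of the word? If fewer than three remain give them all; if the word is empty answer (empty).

110

[0] "111100"  (len 6)
[1] "11100001"  (len 8)
[2] "110000110"  (len 9)
[3] "100001101111"  (len 12)
[4] "000011011111"  (len 12)
[5] "00011011111"  (len 11)
[6] "0011011111"  (len 10)
[7] "011011111"  (len 9)
[8] "11011111"  (len 8)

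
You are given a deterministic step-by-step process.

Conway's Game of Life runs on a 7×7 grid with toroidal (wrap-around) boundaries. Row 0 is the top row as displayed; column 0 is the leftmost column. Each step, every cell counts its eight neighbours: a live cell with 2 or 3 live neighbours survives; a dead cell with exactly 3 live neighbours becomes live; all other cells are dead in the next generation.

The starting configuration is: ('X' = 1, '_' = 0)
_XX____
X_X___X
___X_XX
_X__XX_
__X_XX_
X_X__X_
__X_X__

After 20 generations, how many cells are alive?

k=0  _XX____
X_X___X
___X_XX
_X__XX_
__X_XX_
X_X__X_
__X_X__
k=1  X_X____
X_XX_XX
_XXX___
__X____
__X____
__X__XX
__X____
k=2  X_X____
X___X_X
X___X_X
_______
_XXX___
_XXX___
__XX__X
k=3  X_X__X_
___X___
X_____X
XXXX___
_X_X___
X___X__
X______
k=4  _X____X
XX_____
X__X__X
___X__X
___XX__
XX_____
X______
k=5  _X____X
_XX____
_XX___X
X_XX_XX
X_XXX__
XX_____
______X
k=6  _XX____
_______
_____XX
_____X_
____XX_
XXXX__X
_X____X
k=7  XXX____
_______
_____XX
_______
XXXXXX_
_XXXX_X
___X__X
k=8  XXX____
XX____X
_______
XXXX___
X____XX
______X
____XXX
k=9  __X____
__X___X
______X
XXX____
__X__X_
____X__
_X___XX
k=10  XXX__XX
_______
__X___X
XXX___X
__XX___
____X_X
_____X_
k=11  XX___XX
__X__X_
__X___X
X_____X
__XX_XX
___XXX_
_X__X__
k=12  XXX_XXX
__X__X_
XX___XX
XXXX___
X_XX___
______X
_XXX___
k=13  X___XXX
__XX___
___XXX_
___XX__
X__X__X
X______
___XX__
k=14  __X__XX
__X____
_____X_
__X___X
X__XX_X
X__XX_X
X__XX__
k=15  _XX_XXX
_____XX
_______
X__XX_X
_XX_X__
_XX____
XXX____
k=16  __XXX__
X___X_X
X___X__
XXXXXX_
____XX_
_______
_____XX
k=17  X__XX__
XX__X_X
__X____
XXX____
_XX__XX
____X_X
___XXX_
k=18  XXX____
XXX_XXX
__XX__X
X__X__X
__XX_XX
X_X___X
______X
k=19  __XX___
____XX_
_______
XX_____
__XXXX_
XXXX___
__X___X
k=20  __XXXX_
___XX__
_______
_XXXX__
____X_X
X____XX
X______

16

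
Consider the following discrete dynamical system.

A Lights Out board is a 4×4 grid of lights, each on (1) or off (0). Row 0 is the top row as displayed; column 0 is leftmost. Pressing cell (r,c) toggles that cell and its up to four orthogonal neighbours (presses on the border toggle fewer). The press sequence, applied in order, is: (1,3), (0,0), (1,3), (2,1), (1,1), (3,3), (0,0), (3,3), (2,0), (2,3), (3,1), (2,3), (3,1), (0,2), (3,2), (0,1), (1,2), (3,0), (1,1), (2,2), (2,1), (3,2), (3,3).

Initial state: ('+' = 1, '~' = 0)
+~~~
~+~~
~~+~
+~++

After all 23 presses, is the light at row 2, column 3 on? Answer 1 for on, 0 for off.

t=0: +~~~
~+~~
~~+~
+~++
t=1: +~~+
~+++
~~++
+~++
t=2: ~+~+
++++
~~++
+~++
t=3: ~+~~
++~~
~~+~
+~++
t=4: ~+~~
+~~~
++~~
++++
t=5: ~~~~
~++~
+~~~
++++
t=6: ~~~~
~++~
+~~+
++~~
t=7: ++~~
+++~
+~~+
++~~
t=8: ++~~
+++~
+~~~
++++
t=9: ++~~
~++~
~+~~
~+++
t=10: ++~~
~+++
~+++
~++~
t=11: ++~~
~+++
~~++
+~~~
t=12: ++~~
~++~
~~~~
+~~+
t=13: ++~~
~++~
~+~~
~+++
t=14: +~++
~+~~
~+~~
~+++
t=15: +~++
~+~~
~++~
~~~~
t=16: ~+~+
~~~~
~++~
~~~~
t=17: ~+++
~+++
~+~~
~~~~
t=18: ~+++
~+++
++~~
++~~
t=19: ~~++
+~~+
+~~~
++~~
t=20: ~~++
+~++
++++
+++~
t=21: ~~++
++++
~~~+
+~+~
t=22: ~~++
++++
~~++
++~+
t=23: ~~++
++++
~~+~
+++~

0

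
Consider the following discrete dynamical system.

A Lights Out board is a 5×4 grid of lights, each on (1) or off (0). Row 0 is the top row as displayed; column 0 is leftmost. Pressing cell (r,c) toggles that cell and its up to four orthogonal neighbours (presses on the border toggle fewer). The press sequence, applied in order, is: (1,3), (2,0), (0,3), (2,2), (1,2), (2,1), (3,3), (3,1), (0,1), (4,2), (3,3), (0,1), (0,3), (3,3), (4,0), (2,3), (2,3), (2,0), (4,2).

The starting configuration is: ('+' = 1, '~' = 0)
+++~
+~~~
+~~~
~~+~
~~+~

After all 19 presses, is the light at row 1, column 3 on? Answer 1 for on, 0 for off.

0

t=0: +++~
+~~~
+~~~
~~+~
~~+~
t=1: ++++
+~++
+~~+
~~+~
~~+~
t=2: ++++
~~++
~+~+
+~+~
~~+~
t=3: ++~~
~~+~
~+~+
+~+~
~~+~
t=4: ++~~
~~~~
~~+~
+~~~
~~+~
t=5: +++~
~+++
~~~~
+~~~
~~+~
t=6: +++~
~~++
+++~
++~~
~~+~
t=7: +++~
~~++
++++
++++
~~++
t=8: +++~
~~++
+~++
~~~+
~+++
t=9: ~~~~
~+++
+~++
~~~+
~+++
t=10: ~~~~
~+++
+~++
~~++
~~~~
t=11: ~~~~
~+++
+~+~
~~~~
~~~+
t=12: +++~
~~++
+~+~
~~~~
~~~+
t=13: ++~+
~~+~
+~+~
~~~~
~~~+
t=14: ++~+
~~+~
+~++
~~++
~~~~
t=15: ++~+
~~+~
+~++
+~++
++~~
t=16: ++~+
~~++
+~~~
+~+~
++~~
t=17: ++~+
~~+~
+~++
+~++
++~~
t=18: ++~+
+~+~
~+++
~~++
++~~
t=19: ++~+
+~+~
~+++
~~~+
+~++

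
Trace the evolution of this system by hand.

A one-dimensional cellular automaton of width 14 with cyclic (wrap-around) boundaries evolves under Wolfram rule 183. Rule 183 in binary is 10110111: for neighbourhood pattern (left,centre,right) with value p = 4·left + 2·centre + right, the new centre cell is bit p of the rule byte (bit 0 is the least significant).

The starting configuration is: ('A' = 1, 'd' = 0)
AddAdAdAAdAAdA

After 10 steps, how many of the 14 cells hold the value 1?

step 0: AddAdAdAAdAAdA
step 1: dAAAAAAddAddAd
step 2: AdAAAAdAAAAAAA
step 3: dAdAAdAdAAAAAA
step 4: AAAddAAAdAAAAd
step 5: dAdAAdAdAdAAdA
step 6: AAAddAAAAAddAA
step 7: AAdAAdAAAdAAdA
step 8: AdAddAdAdAddAd
step 9: AAAAAAAAAAAAAA
step 10: AAAAAAAAAAAAAA

14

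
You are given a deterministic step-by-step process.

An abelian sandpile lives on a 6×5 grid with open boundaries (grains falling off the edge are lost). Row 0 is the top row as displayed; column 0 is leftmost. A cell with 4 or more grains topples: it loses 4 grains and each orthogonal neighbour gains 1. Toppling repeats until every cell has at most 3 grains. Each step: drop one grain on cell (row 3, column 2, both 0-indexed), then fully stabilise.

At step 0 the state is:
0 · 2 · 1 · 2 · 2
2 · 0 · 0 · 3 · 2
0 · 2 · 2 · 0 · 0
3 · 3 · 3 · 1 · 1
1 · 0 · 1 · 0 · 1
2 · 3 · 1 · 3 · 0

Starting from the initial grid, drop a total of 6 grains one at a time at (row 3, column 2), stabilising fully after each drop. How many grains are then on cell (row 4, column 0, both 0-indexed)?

gen 0: 0 · 2 · 1 · 2 · 2
2 · 0 · 0 · 3 · 2
0 · 2 · 2 · 0 · 0
3 · 3 · 3 · 1 · 1
1 · 0 · 1 · 0 · 1
2 · 3 · 1 · 3 · 0
gen 1: 0 · 2 · 1 · 2 · 2
2 · 0 · 0 · 3 · 2
1 · 3 · 3 · 0 · 0
0 · 1 · 1 · 2 · 1
2 · 1 · 2 · 0 · 1
2 · 3 · 1 · 3 · 0
gen 2: 0 · 2 · 1 · 2 · 2
2 · 0 · 0 · 3 · 2
1 · 3 · 3 · 0 · 0
0 · 1 · 2 · 2 · 1
2 · 1 · 2 · 0 · 1
2 · 3 · 1 · 3 · 0
gen 3: 0 · 2 · 1 · 2 · 2
2 · 0 · 0 · 3 · 2
1 · 3 · 3 · 0 · 0
0 · 1 · 3 · 2 · 1
2 · 1 · 2 · 0 · 1
2 · 3 · 1 · 3 · 0
gen 4: 0 · 2 · 1 · 2 · 2
2 · 1 · 1 · 3 · 2
2 · 0 · 1 · 1 · 0
0 · 3 · 1 · 3 · 1
2 · 1 · 3 · 0 · 1
2 · 3 · 1 · 3 · 0
gen 5: 0 · 2 · 1 · 2 · 2
2 · 1 · 1 · 3 · 2
2 · 0 · 1 · 1 · 0
0 · 3 · 2 · 3 · 1
2 · 1 · 3 · 0 · 1
2 · 3 · 1 · 3 · 0
gen 6: 0 · 2 · 1 · 2 · 2
2 · 1 · 1 · 3 · 2
2 · 0 · 1 · 1 · 0
0 · 3 · 3 · 3 · 1
2 · 1 · 3 · 0 · 1
2 · 3 · 1 · 3 · 0

2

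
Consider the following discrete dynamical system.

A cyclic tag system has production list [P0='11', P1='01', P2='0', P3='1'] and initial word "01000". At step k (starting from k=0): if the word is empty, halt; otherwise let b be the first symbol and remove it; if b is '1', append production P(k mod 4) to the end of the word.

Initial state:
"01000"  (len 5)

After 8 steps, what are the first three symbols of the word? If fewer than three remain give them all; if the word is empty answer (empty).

(empty)

0) "01000"  (len 5)
1) "1000"  (len 4)
2) "00001"  (len 5)
3) "0001"  (len 4)
4) "001"  (len 3)
5) "01"  (len 2)
6) "1"  (len 1)
7) "0"  (len 1)
8) (halted — word empty)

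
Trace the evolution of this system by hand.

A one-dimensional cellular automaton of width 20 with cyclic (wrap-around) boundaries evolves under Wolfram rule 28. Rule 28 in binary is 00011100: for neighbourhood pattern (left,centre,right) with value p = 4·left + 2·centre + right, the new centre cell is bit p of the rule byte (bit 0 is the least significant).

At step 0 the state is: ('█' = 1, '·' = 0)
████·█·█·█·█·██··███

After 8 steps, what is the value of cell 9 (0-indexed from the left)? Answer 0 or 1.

1

[0] ████·█·█·█·█·██··███
[1] ·····█·█·█·█·█·█·█··
[2] ·····█·█·█·█·█·█·██·
[3] ·····█·█·█·█·█·█·█·█
[4] █····█·█·█·█·█·█·█·█
[5] ·█···█·█·█·█·█·█·█·█
[6] ·██··█·█·█·█·█·█·█·█
[7] ·█·█·█·█·█·█·█·█·█·█
[8] ·█·█·█·█·█·█·█·█·█·█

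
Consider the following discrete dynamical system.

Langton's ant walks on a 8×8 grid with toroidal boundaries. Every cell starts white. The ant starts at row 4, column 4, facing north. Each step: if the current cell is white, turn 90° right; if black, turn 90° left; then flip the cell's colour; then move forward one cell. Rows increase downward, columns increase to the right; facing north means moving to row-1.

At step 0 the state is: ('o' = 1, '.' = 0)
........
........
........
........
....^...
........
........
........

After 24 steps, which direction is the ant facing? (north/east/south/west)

step 0: ........
........
........
........
....^...
........
........
........
step 1: ........
........
........
........
....o>..
........
........
........
step 2: ........
........
........
........
....oo..
.....v..
........
........
step 3: ........
........
........
........
....oo..
....<o..
........
........
step 4: ........
........
........
........
....^o..
....oo..
........
........
step 5: ........
........
........
........
...<.o..
....oo..
........
........
step 6: ........
........
........
...^....
...o.o..
....oo..
........
........
step 7: ........
........
........
...o>...
...o.o..
....oo..
........
........
step 8: ........
........
........
...oo...
...ovo..
....oo..
........
........
step 9: ........
........
........
...oo...
...<oo..
....oo..
........
........
step 10: ........
........
........
...oo...
....oo..
...voo..
........
........
step 11: ........
........
........
...oo...
....oo..
..<ooo..
........
........
step 12: ........
........
........
...oo...
..^.oo..
..oooo..
........
........
step 13: ........
........
........
...oo...
..o>oo..
..oooo..
........
........
step 14: ........
........
........
...oo...
..oooo..
..ovoo..
........
........
step 15: ........
........
........
...oo...
..oooo..
..o.>o..
........
........
step 16: ........
........
........
...oo...
..oo^o..
..o..o..
........
........
step 17: ........
........
........
...oo...
..o<.o..
..o..o..
........
........
step 18: ........
........
........
...oo...
..o..o..
..ov.o..
........
........
step 19: ........
........
........
...oo...
..o..o..
..<o.o..
........
........
step 20: ........
........
........
...oo...
..o..o..
...o.o..
..v.....
........
step 21: ........
........
........
...oo...
..o..o..
...o.o..
.<o.....
........
step 22: ........
........
........
...oo...
..o..o..
.^.o.o..
.oo.....
........
step 23: ........
........
........
...oo...
..o..o..
.o>o.o..
.oo.....
........
step 24: ........
........
........
...oo...
..o..o..
.ooo.o..
.ov.....
........

south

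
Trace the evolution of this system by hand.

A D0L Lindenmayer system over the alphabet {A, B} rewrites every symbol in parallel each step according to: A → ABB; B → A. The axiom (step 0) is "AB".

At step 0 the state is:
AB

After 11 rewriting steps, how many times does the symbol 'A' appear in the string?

2048

gen 0: AB
gen 1: ABBA
gen 2: ABBAAABB
gen 3: ABBAAABBABBABBAA
gen 4: ABBAAABBABBABBAAABBAAABBAAABBABB
gen 5: ABBAAABBABBABBAAABBAAABBAAABBABBABBAAABBABBABBAAABBABBABBAAABBAA
gen 6: ABBAAABBABBABBAAABBAAABBAAABBABBABBAAABBABBABBAAABBABBABBA…BBABBABBAAABBAAABBAAABBABBABBAAABBAAABBAAABBABBABBAAABBABB  (len 128)
gen 7: ABBAAABBABBABBAAABBAAABBAAABBABBABBAAABBABBABBAAABBABBABBA…BBABBABBAAABBABBABBAAABBABBABBAAABBAAABBAAABBABBABBAAABBAA  (len 256)
gen 8: ABBAAABBABBABBAAABBAAABBAAABBABBABBAAABBABBABBAAABBABBABBA…BABBABBAAABBABBABBAAABBABBABBAAABBAAABBAAABBABBABBAAABBABB  (len 512)
gen 9: ABBAAABBABBABBAAABBAAABBAAABBABBABBAAABBABBABBAAABBABBABBA…BBABBABBAAABBABBABBAAABBABBABBAAABBAAABBAAABBABBABBAAABBAA  (len 1024)
gen 10: ABBAAABBABBABBAAABBAAABBAAABBABBABBAAABBABBABBAAABBABBABBA…BABBABBAAABBABBABBAAABBABBABBAAABBAAABBAAABBABBABBAAABBABB  (len 2048)
gen 11: ABBAAABBABBABBAAABBAAABBAAABBABBABBAAABBABBABBAAABBABBABBA…BBABBABBAAABBABBABBAAABBABBABBAAABBAAABBAAABBABBABBAAABBAA  (len 4096)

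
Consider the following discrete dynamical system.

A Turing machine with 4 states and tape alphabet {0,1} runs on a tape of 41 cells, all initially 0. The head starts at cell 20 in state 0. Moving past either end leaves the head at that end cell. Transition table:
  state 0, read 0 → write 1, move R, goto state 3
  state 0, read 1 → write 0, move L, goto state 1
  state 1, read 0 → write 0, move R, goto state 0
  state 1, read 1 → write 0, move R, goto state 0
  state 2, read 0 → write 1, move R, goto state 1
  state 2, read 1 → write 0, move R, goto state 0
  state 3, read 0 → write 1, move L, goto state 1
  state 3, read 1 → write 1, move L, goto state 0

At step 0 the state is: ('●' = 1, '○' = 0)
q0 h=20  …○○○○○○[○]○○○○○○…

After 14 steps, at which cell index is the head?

22

step 0: q0 h=20  …○○○○○○[○]○○○○○○…
step 1: q3 h=21  …○○○○○●[○]○○○○○○…
step 2: q1 h=20  …○○○○○○[●]●○○○○○…
step 3: q0 h=21  …○○○○○○[●]○○○○○○…
step 4: q1 h=20  …○○○○○○[○]○○○○○○…
step 5: q0 h=21  …○○○○○○[○]○○○○○○…
step 6: q3 h=22  …○○○○○●[○]○○○○○○…
step 7: q1 h=21  …○○○○○○[●]●○○○○○…
step 8: q0 h=22  …○○○○○○[●]○○○○○○…
step 9: q1 h=21  …○○○○○○[○]○○○○○○…
step 10: q0 h=22  …○○○○○○[○]○○○○○○…
step 11: q3 h=23  …○○○○○●[○]○○○○○○…
step 12: q1 h=22  …○○○○○○[●]●○○○○○…
step 13: q0 h=23  …○○○○○○[●]○○○○○○…
step 14: q1 h=22  …○○○○○○[○]○○○○○○…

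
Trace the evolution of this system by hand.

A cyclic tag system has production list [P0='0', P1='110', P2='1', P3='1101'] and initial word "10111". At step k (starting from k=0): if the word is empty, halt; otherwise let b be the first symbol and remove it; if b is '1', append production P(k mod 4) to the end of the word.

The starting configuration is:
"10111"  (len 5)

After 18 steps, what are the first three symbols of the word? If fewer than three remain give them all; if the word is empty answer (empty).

101

k=0  "10111"  (len 5)
k=1  "01110"  (len 5)
k=2  "1110"  (len 4)
k=3  "1101"  (len 4)
k=4  "1011101"  (len 7)
k=5  "0111010"  (len 7)
k=6  "111010"  (len 6)
k=7  "110101"  (len 6)
k=8  "101011101"  (len 9)
k=9  "010111010"  (len 9)
k=10  "10111010"  (len 8)
k=11  "01110101"  (len 8)
k=12  "1110101"  (len 7)
k=13  "1101010"  (len 7)
k=14  "101010110"  (len 9)
k=15  "010101101"  (len 9)
k=16  "10101101"  (len 8)
k=17  "01011010"  (len 8)
k=18  "1011010"  (len 7)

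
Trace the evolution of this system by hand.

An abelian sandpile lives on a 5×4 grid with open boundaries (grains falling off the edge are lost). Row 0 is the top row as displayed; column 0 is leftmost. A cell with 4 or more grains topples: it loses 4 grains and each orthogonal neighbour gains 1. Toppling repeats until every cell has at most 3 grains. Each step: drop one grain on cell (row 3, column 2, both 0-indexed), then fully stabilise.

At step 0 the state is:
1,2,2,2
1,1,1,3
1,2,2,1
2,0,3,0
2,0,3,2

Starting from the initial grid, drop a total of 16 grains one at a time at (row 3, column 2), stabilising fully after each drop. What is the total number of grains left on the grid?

gen 0: 1,2,2,2
1,1,1,3
1,2,2,1
2,0,3,0
2,0,3,2
gen 1: 1,2,2,2
1,1,1,3
1,2,3,1
2,1,1,1
2,1,0,3
gen 2: 1,2,2,2
1,1,1,3
1,2,3,1
2,1,2,1
2,1,0,3
gen 3: 1,2,2,2
1,1,1,3
1,2,3,1
2,1,3,1
2,1,0,3
gen 4: 1,2,2,2
1,1,2,3
1,3,0,2
2,2,1,2
2,1,1,3
gen 5: 1,2,2,2
1,1,2,3
1,3,0,2
2,2,2,2
2,1,1,3
gen 6: 1,2,2,2
1,1,2,3
1,3,0,2
2,2,3,2
2,1,1,3
gen 7: 1,2,2,2
1,1,2,3
1,3,1,2
2,3,0,3
2,1,2,3
gen 8: 1,2,2,2
1,1,2,3
1,3,1,2
2,3,1,3
2,1,2,3
gen 9: 1,2,2,2
1,1,2,3
1,3,1,2
2,3,2,3
2,1,2,3
gen 10: 1,2,2,2
1,1,2,3
1,3,1,2
2,3,3,3
2,1,2,3
gen 11: 1,2,2,2
1,2,2,3
2,0,3,3
3,1,3,1
2,3,0,1
gen 12: 1,2,3,3
1,3,0,1
2,1,2,1
3,2,1,3
2,3,1,1
gen 13: 1,2,3,3
1,3,0,1
2,1,2,1
3,2,2,3
2,3,1,1
gen 14: 1,2,3,3
1,3,0,1
2,1,2,1
3,2,3,3
2,3,1,1
gen 15: 1,2,3,3
1,3,0,1
2,1,3,2
3,3,1,0
2,3,2,2
gen 16: 1,2,3,3
1,3,0,1
2,1,3,2
3,3,2,0
2,3,2,2

39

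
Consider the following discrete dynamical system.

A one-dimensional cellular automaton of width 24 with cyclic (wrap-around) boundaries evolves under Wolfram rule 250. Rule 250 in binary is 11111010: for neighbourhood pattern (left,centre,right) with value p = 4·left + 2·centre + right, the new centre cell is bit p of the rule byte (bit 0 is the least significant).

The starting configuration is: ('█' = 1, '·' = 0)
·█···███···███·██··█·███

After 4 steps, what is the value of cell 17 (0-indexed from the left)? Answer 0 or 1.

1

step 0: ·█···███···███·██··█·███
step 1: █·█·█████·█████████·████
step 2: ██·█████████████████████
step 3: ████████████████████████
step 4: ████████████████████████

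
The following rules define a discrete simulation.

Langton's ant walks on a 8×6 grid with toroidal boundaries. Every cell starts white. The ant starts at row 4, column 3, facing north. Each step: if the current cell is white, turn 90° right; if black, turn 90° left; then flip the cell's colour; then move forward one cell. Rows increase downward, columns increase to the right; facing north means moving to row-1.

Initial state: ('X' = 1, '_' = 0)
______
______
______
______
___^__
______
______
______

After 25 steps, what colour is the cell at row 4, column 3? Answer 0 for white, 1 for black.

step 0: ______
______
______
______
___^__
______
______
______
step 1: ______
______
______
______
___X>_
______
______
______
step 2: ______
______
______
______
___XX_
____v_
______
______
step 3: ______
______
______
______
___XX_
___<X_
______
______
step 4: ______
______
______
______
___^X_
___XX_
______
______
step 5: ______
______
______
______
__<_X_
___XX_
______
______
step 6: ______
______
______
__^___
__X_X_
___XX_
______
______
step 7: ______
______
______
__X>__
__X_X_
___XX_
______
______
step 8: ______
______
______
__XX__
__XvX_
___XX_
______
______
step 9: ______
______
______
__XX__
__<XX_
___XX_
______
______
step 10: ______
______
______
__XX__
___XX_
__vXX_
______
______
step 11: ______
______
______
__XX__
___XX_
_<XXX_
______
______
step 12: ______
______
______
__XX__
_^_XX_
_XXXX_
______
______
step 13: ______
______
______
__XX__
_X>XX_
_XXXX_
______
______
step 14: ______
______
______
__XX__
_XXXX_
_XvXX_
______
______
step 15: ______
______
______
__XX__
_XXXX_
_X_>X_
______
______
step 16: ______
______
______
__XX__
_XX^X_
_X__X_
______
______
step 17: ______
______
______
__XX__
_X<_X_
_X__X_
______
______
step 18: ______
______
______
__XX__
_X__X_
_Xv_X_
______
______
step 19: ______
______
______
__XX__
_X__X_
_<X_X_
______
______
step 20: ______
______
______
__XX__
_X__X_
__X_X_
_v____
______
step 21: ______
______
______
__XX__
_X__X_
__X_X_
<X____
______
step 22: ______
______
______
__XX__
_X__X_
^_X_X_
XX____
______
step 23: ______
______
______
__XX__
_X__X_
X>X_X_
XX____
______
step 24: ______
______
______
__XX__
_X__X_
XXX_X_
Xv____
______
step 25: ______
______
______
__XX__
_X__X_
XXX_X_
X_>___
______

0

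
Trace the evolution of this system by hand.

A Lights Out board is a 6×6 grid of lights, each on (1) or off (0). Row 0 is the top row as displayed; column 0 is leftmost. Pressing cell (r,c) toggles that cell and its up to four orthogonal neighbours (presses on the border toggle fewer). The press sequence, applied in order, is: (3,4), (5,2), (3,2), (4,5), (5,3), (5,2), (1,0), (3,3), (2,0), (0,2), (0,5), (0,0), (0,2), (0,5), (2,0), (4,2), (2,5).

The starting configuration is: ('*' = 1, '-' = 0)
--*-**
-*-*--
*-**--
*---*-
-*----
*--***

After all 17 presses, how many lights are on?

16

step 0: --*-**
-*-*--
*-**--
*---*-
-*----
*--***
step 1: --*-**
-*-*--
*-***-
*--*-*
-*--*-
*--***
step 2: --*-**
-*-*--
*-***-
*--*-*
-**-*-
***-**
step 3: --*-**
-*-*--
*--**-
***--*
-*--*-
***-**
step 4: --*-**
-*-*--
*--**-
***---
-*---*
***-*-
step 5: --*-**
-*-*--
*--**-
***---
-*-*-*
**-*--
step 6: --*-**
-*-*--
*--**-
***---
-***-*
*-*---
step 7: *-*-**
*--*--
---**-
***---
-***-*
*-*---
step 8: *-*-**
*--*--
----*-
**-**-
-**--*
*-*---
step 9: *-*-**
---*--
**--*-
-*-**-
-**--*
*-*---
step 10: **-***
--**--
**--*-
-*-**-
-**--*
*-*---
step 11: **-*--
--**-*
**--*-
-*-**-
-**--*
*-*---
step 12: ---*--
*-**-*
**--*-
-*-**-
-**--*
*-*---
step 13: -**---
*--*-*
**--*-
-*-**-
-**--*
*-*---
step 14: -**-**
*--*--
**--*-
-*-**-
-**--*
*-*---
step 15: -**-**
---*--
----*-
**-**-
-**--*
*-*---
step 16: -**-**
---*--
----*-
*****-
---*-*
*-----
step 17: -**-**
---*-*
-----*
******
---*-*
*-----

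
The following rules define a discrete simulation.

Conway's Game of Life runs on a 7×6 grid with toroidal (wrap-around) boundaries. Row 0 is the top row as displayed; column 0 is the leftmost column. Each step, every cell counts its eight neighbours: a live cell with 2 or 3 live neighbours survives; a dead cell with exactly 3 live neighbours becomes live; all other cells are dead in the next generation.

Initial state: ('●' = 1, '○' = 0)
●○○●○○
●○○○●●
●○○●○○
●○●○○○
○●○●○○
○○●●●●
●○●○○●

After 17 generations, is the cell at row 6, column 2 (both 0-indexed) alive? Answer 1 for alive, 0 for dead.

0

k=0  ●○○●○○
●○○○●●
●○○●○○
●○●○○○
○●○●○○
○○●●●●
●○●○○●
k=1  ○○○●○○
●●○●●○
●○○●●○
●○●●○○
●●○○○●
○○○○○●
●○●○○○
k=2  ●○○●●●
●●○○○○
●○○○○○
○○●●○○
○●●○●●
○○○○○●
○○○○○○
k=3  ●●○○●●
○●○○●○
●○●○○○
●○●●●●
●●●○●●
●○○○●●
●○○○○○
k=4  ○●○○●○
○○●●●○
●○●○○○
○○○○○○
○○●○○○
○○○●●○
○○○○○○
k=5  ○○●○●○
○○●○●●
○●●○○○
○●○○○○
○○○●○○
○○○●○○
○○○●●○
k=6  ○○●○○○
○○●○●●
●●●●○○
○●○○○○
○○●○○○
○○●●○○
○○●○●○
k=7  ○●●○●●
●○○○●●
●○○●●●
●○○●○○
○●●●○○
○●●○○○
○●●○○○
k=8  ○○●○●○
○○●○○○
○●○●○○
●○○○○○
●○○●○○
●○○○○○
○○○○○○
k=9  ○○○●○○
○●●○○○
○●●○○○
●●●○○○
●●○○○●
○○○○○○
○○○○○○
k=10  ○○●○○○
○●○●○○
○○○●○○
○○○○○●
○○●○○●
●○○○○○
○○○○○○
k=11  ○○●○○○
○○○●○○
○○●○●○
○○○○●○
●○○○○●
○○○○○○
○○○○○○
k=12  ○○○○○○
○○●●○○
○○○○●○
○○○●●○
○○○○○●
○○○○○○
○○○○○○
k=13  ○○○○○○
○○○●○○
○○●○●○
○○○●●●
○○○○●○
○○○○○○
○○○○○○
k=14  ○○○○○○
○○○●○○
○○●○○●
○○○○○●
○○○●●●
○○○○○○
○○○○○○
k=15  ○○○○○○
○○○○○○
○○○○●○
●○○●○●
○○○○●●
○○○○●○
○○○○○○
k=16  ○○○○○○
○○○○○○
○○○○●●
●○○●○○
●○○●○○
○○○○●●
○○○○○○
k=17  ○○○○○○
○○○○○○
○○○○●●
●○○●○○
●○○●○○
○○○○●●
○○○○○○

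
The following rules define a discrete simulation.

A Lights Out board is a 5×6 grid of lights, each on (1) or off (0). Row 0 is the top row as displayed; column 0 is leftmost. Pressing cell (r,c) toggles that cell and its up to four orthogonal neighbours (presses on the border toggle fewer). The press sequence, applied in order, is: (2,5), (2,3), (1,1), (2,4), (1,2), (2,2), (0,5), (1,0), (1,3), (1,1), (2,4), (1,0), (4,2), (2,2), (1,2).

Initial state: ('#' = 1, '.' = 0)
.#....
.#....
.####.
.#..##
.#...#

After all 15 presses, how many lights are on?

18

step 0: .#....
.#....
.####.
.#..##
.#...#
step 1: .#....
.#...#
.###.#
.#..#.
.#...#
step 2: .#....
.#.#.#
.#..##
.#.##.
.#...#
step 3: ......
#.##.#
....##
.#.##.
.#...#
step 4: ......
#.####
...#..
.#.#..
.#...#
step 5: ..#...
##..##
..##..
.#.#..
.#...#
step 6: ..#...
###.##
.#....
.###..
.#...#
step 7: ..#.##
###.#.
.#....
.###..
.#...#
step 8: #.#.##
..#.#.
##....
.###..
.#...#
step 9: #.####
...#..
##.#..
.###..
.#...#
step 10: ######
####..
#..#..
.###..
.#...#
step 11: ######
#####.
#...##
.####.
.#...#
step 12: .#####
..###.
....##
.####.
.#...#
step 13: .#####
..###.
....##
.#.##.
..##.#
step 14: .#####
...##.
.#####
.####.
..##.#
step 15: .#.###
.##.#.
.#.###
.####.
..##.#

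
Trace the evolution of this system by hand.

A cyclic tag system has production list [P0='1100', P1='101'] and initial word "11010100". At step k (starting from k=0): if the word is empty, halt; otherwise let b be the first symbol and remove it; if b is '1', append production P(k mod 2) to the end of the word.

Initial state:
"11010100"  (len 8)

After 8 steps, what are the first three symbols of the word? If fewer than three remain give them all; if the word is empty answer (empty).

110

step 0: "11010100"  (len 8)
step 1: "10101001100"  (len 11)
step 2: "0101001100101"  (len 13)
step 3: "101001100101"  (len 12)
step 4: "01001100101101"  (len 14)
step 5: "1001100101101"  (len 13)
step 6: "001100101101101"  (len 15)
step 7: "01100101101101"  (len 14)
step 8: "1100101101101"  (len 13)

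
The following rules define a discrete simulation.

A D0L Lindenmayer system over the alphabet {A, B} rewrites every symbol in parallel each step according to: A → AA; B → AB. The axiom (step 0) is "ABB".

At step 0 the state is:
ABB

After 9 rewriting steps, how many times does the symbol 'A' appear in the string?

gen 0: ABB
gen 1: AAABAB
gen 2: AAAAAAABAAAB
gen 3: AAAAAAAAAAAAAAABAAAAAAAB
gen 4: AAAAAAAAAAAAAAAAAAAAAAAAAAAAAAABAAAAAAAAAAAAAAAB
gen 5: AAAAAAAAAAAAAAAAAAAAAAAAAAAAAAAAAAAAAAAAAAAAAAAAAAAAAAAAAAAAAAABAAAAAAAAAAAAAAAAAAAAAAAAAAAAAAAB
gen 6: AAAAAAAAAAAAAAAAAAAAAAAAAAAAAAAAAAAAAAAAAAAAAAAAAAAAAAAAAA…AAAAAAAAAAAAAAAAAAAAAAAAAAAAAAAAAAAAAAAAAAAAAAAAAAAAAAAAAB  (len 192)
gen 7: AAAAAAAAAAAAAAAAAAAAAAAAAAAAAAAAAAAAAAAAAAAAAAAAAAAAAAAAAA…AAAAAAAAAAAAAAAAAAAAAAAAAAAAAAAAAAAAAAAAAAAAAAAAAAAAAAAAAB  (len 384)
gen 8: AAAAAAAAAAAAAAAAAAAAAAAAAAAAAAAAAAAAAAAAAAAAAAAAAAAAAAAAAA…AAAAAAAAAAAAAAAAAAAAAAAAAAAAAAAAAAAAAAAAAAAAAAAAAAAAAAAAAB  (len 768)
gen 9: AAAAAAAAAAAAAAAAAAAAAAAAAAAAAAAAAAAAAAAAAAAAAAAAAAAAAAAAAA…AAAAAAAAAAAAAAAAAAAAAAAAAAAAAAAAAAAAAAAAAAAAAAAAAAAAAAAAAB  (len 1536)

1534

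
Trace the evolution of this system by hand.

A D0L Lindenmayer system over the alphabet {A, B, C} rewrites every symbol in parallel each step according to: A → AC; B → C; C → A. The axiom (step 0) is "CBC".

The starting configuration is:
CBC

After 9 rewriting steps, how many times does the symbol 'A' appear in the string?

gen 0: CBC
gen 1: ACA
gen 2: ACAAC
gen 3: ACAACACA
gen 4: ACAACACAACAAC
gen 5: ACAACACAACAACACAACACA
gen 6: ACAACACAACAACACAACACAACAACACAACAAC
gen 7: ACAACACAACAACACAACACAACAACACAACAACACAACACAACAACACAACACA
gen 8: ACAACACAACAACACAACACAACAACACAACAACACAACACAACAACACAACACAACAACACAACAACACAACACAACAACACAACAAC
gen 9: ACAACACAACAACACAACACAACAACACAACAACACAACACAACAACACAACACAACA…AACACAACACAACAACACAACACAACAACACAACAACACAACACAACAACACAACACA  (len 144)

89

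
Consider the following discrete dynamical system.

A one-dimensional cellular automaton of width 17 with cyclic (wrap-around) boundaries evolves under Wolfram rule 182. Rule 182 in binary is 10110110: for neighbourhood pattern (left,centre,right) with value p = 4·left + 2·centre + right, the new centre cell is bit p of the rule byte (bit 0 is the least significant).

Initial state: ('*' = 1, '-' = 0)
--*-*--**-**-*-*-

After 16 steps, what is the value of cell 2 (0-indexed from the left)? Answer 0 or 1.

[0] --*-*--**-**-*-*-
[1] -******--*--*****
[2] *-****-*****-***-
[3] **-**-*-***-*-*-*
[4] *-*--***-*-*****-
[5] *****-*-***-***-*
[6] ****-***-*-*-*-*-
[7] -**-*-*-*********
[8] *--*****-*******-
[9] ***-***-*-*****-*
[10] **-*-*-***-***-*-
[11] --*****-*-*-*-***
[12] **-***-*******-*-
[13] --*-*-*-*****-***
[14] ********-***-*-*-
[15] -******-*-*-*****
[16] *-****-*****-***-

1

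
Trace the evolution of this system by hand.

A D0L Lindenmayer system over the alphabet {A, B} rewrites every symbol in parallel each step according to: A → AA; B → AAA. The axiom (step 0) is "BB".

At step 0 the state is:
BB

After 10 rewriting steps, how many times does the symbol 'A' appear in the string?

t=0: BB
t=1: AAAAAA
t=2: AAAAAAAAAAAA
t=3: AAAAAAAAAAAAAAAAAAAAAAAA
t=4: AAAAAAAAAAAAAAAAAAAAAAAAAAAAAAAAAAAAAAAAAAAAAAAA
t=5: AAAAAAAAAAAAAAAAAAAAAAAAAAAAAAAAAAAAAAAAAAAAAAAAAAAAAAAAAAAAAAAAAAAAAAAAAAAAAAAAAAAAAAAAAAAAAAAA
t=6: AAAAAAAAAAAAAAAAAAAAAAAAAAAAAAAAAAAAAAAAAAAAAAAAAAAAAAAAAA…AAAAAAAAAAAAAAAAAAAAAAAAAAAAAAAAAAAAAAAAAAAAAAAAAAAAAAAAAA  (len 192)
t=7: AAAAAAAAAAAAAAAAAAAAAAAAAAAAAAAAAAAAAAAAAAAAAAAAAAAAAAAAAA…AAAAAAAAAAAAAAAAAAAAAAAAAAAAAAAAAAAAAAAAAAAAAAAAAAAAAAAAAA  (len 384)
t=8: AAAAAAAAAAAAAAAAAAAAAAAAAAAAAAAAAAAAAAAAAAAAAAAAAAAAAAAAAA…AAAAAAAAAAAAAAAAAAAAAAAAAAAAAAAAAAAAAAAAAAAAAAAAAAAAAAAAAA  (len 768)
t=9: AAAAAAAAAAAAAAAAAAAAAAAAAAAAAAAAAAAAAAAAAAAAAAAAAAAAAAAAAA…AAAAAAAAAAAAAAAAAAAAAAAAAAAAAAAAAAAAAAAAAAAAAAAAAAAAAAAAAA  (len 1536)
t=10: AAAAAAAAAAAAAAAAAAAAAAAAAAAAAAAAAAAAAAAAAAAAAAAAAAAAAAAAAA…AAAAAAAAAAAAAAAAAAAAAAAAAAAAAAAAAAAAAAAAAAAAAAAAAAAAAAAAAA  (len 3072)

3072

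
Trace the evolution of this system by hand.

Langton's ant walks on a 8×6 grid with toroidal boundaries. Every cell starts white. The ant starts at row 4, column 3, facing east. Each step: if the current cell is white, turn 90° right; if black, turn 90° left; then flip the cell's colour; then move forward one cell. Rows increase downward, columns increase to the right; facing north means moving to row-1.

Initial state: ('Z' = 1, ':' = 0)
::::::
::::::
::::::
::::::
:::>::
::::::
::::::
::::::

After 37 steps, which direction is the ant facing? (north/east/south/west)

north

[0] ::::::
::::::
::::::
::::::
:::>::
::::::
::::::
::::::
[1] ::::::
::::::
::::::
::::::
:::Z::
:::v::
::::::
::::::
[2] ::::::
::::::
::::::
::::::
:::Z::
::<Z::
::::::
::::::
[3] ::::::
::::::
::::::
::::::
::^Z::
::ZZ::
::::::
::::::
[4] ::::::
::::::
::::::
::::::
::Z>::
::ZZ::
::::::
::::::
[5] ::::::
::::::
::::::
:::^::
::Z:::
::ZZ::
::::::
::::::
[6] ::::::
::::::
::::::
:::Z>:
::Z:::
::ZZ::
::::::
::::::
[7] ::::::
::::::
::::::
:::ZZ:
::Z:v:
::ZZ::
::::::
::::::
[8] ::::::
::::::
::::::
:::ZZ:
::Z<Z:
::ZZ::
::::::
::::::
[9] ::::::
::::::
::::::
:::^Z:
::ZZZ:
::ZZ::
::::::
::::::
[10] ::::::
::::::
::::::
::<:Z:
::ZZZ:
::ZZ::
::::::
::::::
[11] ::::::
::::::
::^:::
::Z:Z:
::ZZZ:
::ZZ::
::::::
::::::
[12] ::::::
::::::
::Z>::
::Z:Z:
::ZZZ:
::ZZ::
::::::
::::::
[13] ::::::
::::::
::ZZ::
::ZvZ:
::ZZZ:
::ZZ::
::::::
::::::
[14] ::::::
::::::
::ZZ::
::<ZZ:
::ZZZ:
::ZZ::
::::::
::::::
[15] ::::::
::::::
::ZZ::
:::ZZ:
::vZZ:
::ZZ::
::::::
::::::
[16] ::::::
::::::
::ZZ::
:::ZZ:
:::>Z:
::ZZ::
::::::
::::::
[17] ::::::
::::::
::ZZ::
:::^Z:
::::Z:
::ZZ::
::::::
::::::
[18] ::::::
::::::
::ZZ::
::<:Z:
::::Z:
::ZZ::
::::::
::::::
[19] ::::::
::::::
::^Z::
::Z:Z:
::::Z:
::ZZ::
::::::
::::::
[20] ::::::
::::::
:<:Z::
::Z:Z:
::::Z:
::ZZ::
::::::
::::::
[21] ::::::
:^::::
:Z:Z::
::Z:Z:
::::Z:
::ZZ::
::::::
::::::
[22] ::::::
:Z>:::
:Z:Z::
::Z:Z:
::::Z:
::ZZ::
::::::
::::::
[23] ::::::
:ZZ:::
:ZvZ::
::Z:Z:
::::Z:
::ZZ::
::::::
::::::
[24] ::::::
:ZZ:::
:<ZZ::
::Z:Z:
::::Z:
::ZZ::
::::::
::::::
[25] ::::::
:ZZ:::
::ZZ::
:vZ:Z:
::::Z:
::ZZ::
::::::
::::::
[26] ::::::
:ZZ:::
::ZZ::
<ZZ:Z:
::::Z:
::ZZ::
::::::
::::::
[27] ::::::
:ZZ:::
^:ZZ::
ZZZ:Z:
::::Z:
::ZZ::
::::::
::::::
[28] ::::::
:ZZ:::
Z>ZZ::
ZZZ:Z:
::::Z:
::ZZ::
::::::
::::::
[29] ::::::
:ZZ:::
ZZZZ::
ZvZ:Z:
::::Z:
::ZZ::
::::::
::::::
[30] ::::::
:ZZ:::
ZZZZ::
Z:>:Z:
::::Z:
::ZZ::
::::::
::::::
[31] ::::::
:ZZ:::
ZZ^Z::
Z:::Z:
::::Z:
::ZZ::
::::::
::::::
[32] ::::::
:ZZ:::
Z<:Z::
Z:::Z:
::::Z:
::ZZ::
::::::
::::::
[33] ::::::
:ZZ:::
Z::Z::
Zv::Z:
::::Z:
::ZZ::
::::::
::::::
[34] ::::::
:ZZ:::
Z::Z::
<Z::Z:
::::Z:
::ZZ::
::::::
::::::
[35] ::::::
:ZZ:::
Z::Z::
:Z::Z:
v:::Z:
::ZZ::
::::::
::::::
[36] ::::::
:ZZ:::
Z::Z::
:Z::Z:
Z:::Z<
::ZZ::
::::::
::::::
[37] ::::::
:ZZ:::
Z::Z::
:Z::Z^
Z:::ZZ
::ZZ::
::::::
::::::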